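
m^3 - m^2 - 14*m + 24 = (m - 3)*(m - 2)*(m + 4)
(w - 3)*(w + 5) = w^2 + 2*w - 15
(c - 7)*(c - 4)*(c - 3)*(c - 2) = c^4 - 16*c^3 + 89*c^2 - 206*c + 168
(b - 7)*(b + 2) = b^2 - 5*b - 14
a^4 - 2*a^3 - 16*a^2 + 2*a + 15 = (a - 5)*(a - 1)*(a + 1)*(a + 3)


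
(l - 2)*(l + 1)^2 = l^3 - 3*l - 2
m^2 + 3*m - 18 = (m - 3)*(m + 6)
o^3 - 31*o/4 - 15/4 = (o - 3)*(o + 1/2)*(o + 5/2)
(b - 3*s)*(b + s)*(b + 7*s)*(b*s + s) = b^4*s + 5*b^3*s^2 + b^3*s - 17*b^2*s^3 + 5*b^2*s^2 - 21*b*s^4 - 17*b*s^3 - 21*s^4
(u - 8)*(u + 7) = u^2 - u - 56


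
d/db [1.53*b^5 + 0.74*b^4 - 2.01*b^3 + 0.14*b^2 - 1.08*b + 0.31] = 7.65*b^4 + 2.96*b^3 - 6.03*b^2 + 0.28*b - 1.08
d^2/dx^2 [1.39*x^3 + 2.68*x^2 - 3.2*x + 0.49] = 8.34*x + 5.36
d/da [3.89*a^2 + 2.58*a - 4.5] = 7.78*a + 2.58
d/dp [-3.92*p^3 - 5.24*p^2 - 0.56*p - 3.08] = -11.76*p^2 - 10.48*p - 0.56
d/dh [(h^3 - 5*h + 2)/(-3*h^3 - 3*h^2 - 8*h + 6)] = (-3*h^4 - 46*h^3 + 21*h^2 + 12*h - 14)/(9*h^6 + 18*h^5 + 57*h^4 + 12*h^3 + 28*h^2 - 96*h + 36)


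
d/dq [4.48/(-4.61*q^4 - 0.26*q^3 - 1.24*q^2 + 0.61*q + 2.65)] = (82.6112*q^3 + 3.4944*q^2 + 11.1104*q - 2.7328)/(4.61*q^4 + 0.26*q^3 + 1.24*q^2 - 0.61*q - 2.65)^2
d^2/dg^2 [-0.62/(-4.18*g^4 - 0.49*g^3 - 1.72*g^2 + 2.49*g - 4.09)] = (-(31.0992*g^2 + 1.8228*g + 2.1328)*(4.18*g^4 + 0.49*g^3 + 1.72*g^2 - 2.49*g + 4.09) + 0.62*(16.72*g^3 + 1.47*g^2 + 3.44*g - 2.49)*(33.44*g^3 + 2.94*g^2 + 6.88*g - 4.98))/(4.18*g^4 + 0.49*g^3 + 1.72*g^2 - 2.49*g + 4.09)^3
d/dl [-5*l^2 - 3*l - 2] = -10*l - 3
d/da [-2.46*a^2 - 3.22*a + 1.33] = -4.92*a - 3.22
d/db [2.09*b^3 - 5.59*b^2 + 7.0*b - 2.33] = 6.27*b^2 - 11.18*b + 7.0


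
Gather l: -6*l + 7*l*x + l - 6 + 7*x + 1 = l*(7*x - 5) + 7*x - 5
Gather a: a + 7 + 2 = a + 9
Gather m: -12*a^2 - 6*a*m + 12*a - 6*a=-12*a^2 - 6*a*m + 6*a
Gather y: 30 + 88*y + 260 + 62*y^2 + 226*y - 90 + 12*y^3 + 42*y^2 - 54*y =12*y^3 + 104*y^2 + 260*y + 200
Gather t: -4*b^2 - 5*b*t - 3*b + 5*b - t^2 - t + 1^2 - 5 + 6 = -4*b^2 + 2*b - t^2 + t*(-5*b - 1) + 2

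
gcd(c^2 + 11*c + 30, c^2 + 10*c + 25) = c + 5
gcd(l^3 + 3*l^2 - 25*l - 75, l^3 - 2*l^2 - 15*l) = l^2 - 2*l - 15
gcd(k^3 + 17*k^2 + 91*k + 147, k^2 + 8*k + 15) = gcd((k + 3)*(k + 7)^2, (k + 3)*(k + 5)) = k + 3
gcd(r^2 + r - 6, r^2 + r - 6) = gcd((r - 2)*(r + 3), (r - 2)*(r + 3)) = r^2 + r - 6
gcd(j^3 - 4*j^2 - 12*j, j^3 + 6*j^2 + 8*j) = j^2 + 2*j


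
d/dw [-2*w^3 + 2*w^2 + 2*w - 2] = -6*w^2 + 4*w + 2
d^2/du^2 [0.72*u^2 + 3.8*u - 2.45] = 1.44000000000000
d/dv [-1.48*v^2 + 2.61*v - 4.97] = 2.61 - 2.96*v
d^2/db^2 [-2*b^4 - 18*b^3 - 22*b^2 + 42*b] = -24*b^2 - 108*b - 44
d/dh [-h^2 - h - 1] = -2*h - 1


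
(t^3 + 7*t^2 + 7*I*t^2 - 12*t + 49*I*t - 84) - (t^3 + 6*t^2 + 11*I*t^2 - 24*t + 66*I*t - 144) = t^2 - 4*I*t^2 + 12*t - 17*I*t + 60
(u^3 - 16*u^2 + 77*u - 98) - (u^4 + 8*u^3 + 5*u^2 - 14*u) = -u^4 - 7*u^3 - 21*u^2 + 91*u - 98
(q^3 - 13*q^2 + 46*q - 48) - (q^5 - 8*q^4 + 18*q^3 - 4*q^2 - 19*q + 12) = -q^5 + 8*q^4 - 17*q^3 - 9*q^2 + 65*q - 60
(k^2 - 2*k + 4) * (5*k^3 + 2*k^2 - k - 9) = 5*k^5 - 8*k^4 + 15*k^3 + k^2 + 14*k - 36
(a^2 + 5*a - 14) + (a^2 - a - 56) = 2*a^2 + 4*a - 70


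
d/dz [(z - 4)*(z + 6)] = 2*z + 2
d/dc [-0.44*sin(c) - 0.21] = -0.44*cos(c)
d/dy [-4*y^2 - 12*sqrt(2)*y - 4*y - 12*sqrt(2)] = -8*y - 12*sqrt(2) - 4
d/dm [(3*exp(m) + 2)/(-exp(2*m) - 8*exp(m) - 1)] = (3*exp(2*m) + 4*exp(m) + 13)*exp(m)/(exp(4*m) + 16*exp(3*m) + 66*exp(2*m) + 16*exp(m) + 1)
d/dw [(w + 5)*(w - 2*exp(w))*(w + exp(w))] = (w + 5)*(w - 2*exp(w))*(exp(w) + 1) - (w + 5)*(w + exp(w))*(2*exp(w) - 1) + (w - 2*exp(w))*(w + exp(w))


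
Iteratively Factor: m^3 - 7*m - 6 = (m + 2)*(m^2 - 2*m - 3) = (m + 1)*(m + 2)*(m - 3)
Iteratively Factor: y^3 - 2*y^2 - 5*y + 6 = (y - 3)*(y^2 + y - 2) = (y - 3)*(y + 2)*(y - 1)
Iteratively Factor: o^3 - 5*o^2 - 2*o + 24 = (o + 2)*(o^2 - 7*o + 12) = (o - 3)*(o + 2)*(o - 4)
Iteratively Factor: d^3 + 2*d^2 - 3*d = (d)*(d^2 + 2*d - 3) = d*(d - 1)*(d + 3)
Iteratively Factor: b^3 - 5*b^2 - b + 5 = (b - 5)*(b^2 - 1) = (b - 5)*(b - 1)*(b + 1)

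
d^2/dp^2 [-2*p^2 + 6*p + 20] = -4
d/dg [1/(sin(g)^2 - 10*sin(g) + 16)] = 2*(5 - sin(g))*cos(g)/(sin(g)^2 - 10*sin(g) + 16)^2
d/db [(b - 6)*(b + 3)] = 2*b - 3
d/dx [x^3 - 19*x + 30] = 3*x^2 - 19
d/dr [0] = 0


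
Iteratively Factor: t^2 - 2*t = (t - 2)*(t)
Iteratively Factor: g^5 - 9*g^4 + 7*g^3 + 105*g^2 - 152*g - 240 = (g - 4)*(g^4 - 5*g^3 - 13*g^2 + 53*g + 60) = (g - 4)*(g + 3)*(g^3 - 8*g^2 + 11*g + 20) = (g - 4)*(g + 1)*(g + 3)*(g^2 - 9*g + 20) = (g - 5)*(g - 4)*(g + 1)*(g + 3)*(g - 4)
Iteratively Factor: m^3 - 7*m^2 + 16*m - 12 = (m - 3)*(m^2 - 4*m + 4) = (m - 3)*(m - 2)*(m - 2)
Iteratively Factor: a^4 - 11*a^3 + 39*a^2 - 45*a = (a - 3)*(a^3 - 8*a^2 + 15*a) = (a - 3)^2*(a^2 - 5*a) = a*(a - 3)^2*(a - 5)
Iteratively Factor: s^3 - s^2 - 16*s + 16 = (s - 1)*(s^2 - 16) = (s - 4)*(s - 1)*(s + 4)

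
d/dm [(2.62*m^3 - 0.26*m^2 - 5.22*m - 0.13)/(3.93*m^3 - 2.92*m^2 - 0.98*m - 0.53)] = (-3.5527136788005e-15*m^5 - 6.6286*m^4 + 35.894*m^3 - 17.6207*m^2 - 0.4836*m + 2.6392)/(15.4449*m^6 - 22.9512*m^5 + 0.823599999999999*m^4 + 1.5574*m^3 + 4.0556*m^2 + 1.0388*m + 0.2809)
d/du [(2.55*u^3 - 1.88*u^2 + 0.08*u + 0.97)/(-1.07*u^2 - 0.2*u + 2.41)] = (-2.7285*u^4 - 1.02*u^3 + 18.8981*u^2 - 6.9858*u + 0.3868)/(1.1449*u^4 + 0.428*u^3 - 5.1174*u^2 - 0.964*u + 5.8081)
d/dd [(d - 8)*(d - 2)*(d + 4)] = 3*d^2 - 12*d - 24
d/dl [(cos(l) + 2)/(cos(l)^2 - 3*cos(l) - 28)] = (cos(l)^2 + 4*cos(l) + 22)*sin(l)/(sin(l)^2 + 3*cos(l) + 27)^2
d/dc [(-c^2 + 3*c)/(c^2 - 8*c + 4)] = (5*c^2 - 8*c + 12)/(c^4 - 16*c^3 + 72*c^2 - 64*c + 16)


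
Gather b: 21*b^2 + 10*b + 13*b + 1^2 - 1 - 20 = 21*b^2 + 23*b - 20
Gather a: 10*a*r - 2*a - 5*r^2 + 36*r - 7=a*(10*r - 2) - 5*r^2 + 36*r - 7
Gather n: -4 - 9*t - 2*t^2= -2*t^2 - 9*t - 4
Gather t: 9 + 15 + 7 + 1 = 32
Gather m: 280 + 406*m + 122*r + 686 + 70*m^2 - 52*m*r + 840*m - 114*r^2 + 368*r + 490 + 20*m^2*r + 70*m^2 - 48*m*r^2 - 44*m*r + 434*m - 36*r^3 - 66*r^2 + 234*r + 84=m^2*(20*r + 140) + m*(-48*r^2 - 96*r + 1680) - 36*r^3 - 180*r^2 + 724*r + 1540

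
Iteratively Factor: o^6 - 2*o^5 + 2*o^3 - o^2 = (o - 1)*(o^5 - o^4 - o^3 + o^2) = o*(o - 1)*(o^4 - o^3 - o^2 + o) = o*(o - 1)^2*(o^3 - o) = o^2*(o - 1)^2*(o^2 - 1) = o^2*(o - 1)^3*(o + 1)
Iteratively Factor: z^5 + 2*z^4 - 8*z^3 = (z)*(z^4 + 2*z^3 - 8*z^2) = z^2*(z^3 + 2*z^2 - 8*z) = z^3*(z^2 + 2*z - 8) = z^3*(z + 4)*(z - 2)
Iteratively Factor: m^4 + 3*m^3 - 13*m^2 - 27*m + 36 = (m - 3)*(m^3 + 6*m^2 + 5*m - 12) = (m - 3)*(m + 3)*(m^2 + 3*m - 4) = (m - 3)*(m + 3)*(m + 4)*(m - 1)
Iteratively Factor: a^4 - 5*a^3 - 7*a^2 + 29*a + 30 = (a - 3)*(a^3 - 2*a^2 - 13*a - 10) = (a - 3)*(a + 1)*(a^2 - 3*a - 10) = (a - 3)*(a + 1)*(a + 2)*(a - 5)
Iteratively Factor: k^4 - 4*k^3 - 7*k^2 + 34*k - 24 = (k + 3)*(k^3 - 7*k^2 + 14*k - 8) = (k - 1)*(k + 3)*(k^2 - 6*k + 8) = (k - 4)*(k - 1)*(k + 3)*(k - 2)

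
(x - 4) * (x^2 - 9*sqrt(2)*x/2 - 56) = x^3 - 9*sqrt(2)*x^2/2 - 4*x^2 - 56*x + 18*sqrt(2)*x + 224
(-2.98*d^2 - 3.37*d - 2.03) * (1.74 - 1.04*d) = 3.0992*d^3 - 1.6804*d^2 - 3.7526*d - 3.5322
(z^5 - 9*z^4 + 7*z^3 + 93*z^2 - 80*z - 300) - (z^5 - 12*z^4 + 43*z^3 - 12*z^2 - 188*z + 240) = 3*z^4 - 36*z^3 + 105*z^2 + 108*z - 540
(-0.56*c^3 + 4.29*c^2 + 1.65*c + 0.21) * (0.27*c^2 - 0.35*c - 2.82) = -0.1512*c^5 + 1.3543*c^4 + 0.5232*c^3 - 12.6186*c^2 - 4.7265*c - 0.5922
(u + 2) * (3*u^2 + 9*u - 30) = 3*u^3 + 15*u^2 - 12*u - 60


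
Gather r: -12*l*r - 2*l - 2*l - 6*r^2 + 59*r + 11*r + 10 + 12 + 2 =-4*l - 6*r^2 + r*(70 - 12*l) + 24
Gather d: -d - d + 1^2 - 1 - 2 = -2*d - 2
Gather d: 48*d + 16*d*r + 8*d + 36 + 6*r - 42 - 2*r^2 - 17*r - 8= d*(16*r + 56) - 2*r^2 - 11*r - 14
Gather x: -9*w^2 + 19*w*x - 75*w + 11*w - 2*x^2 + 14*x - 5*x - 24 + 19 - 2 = -9*w^2 - 64*w - 2*x^2 + x*(19*w + 9) - 7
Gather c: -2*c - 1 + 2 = 1 - 2*c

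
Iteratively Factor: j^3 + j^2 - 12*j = (j)*(j^2 + j - 12) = j*(j - 3)*(j + 4)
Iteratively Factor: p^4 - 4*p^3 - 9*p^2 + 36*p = (p + 3)*(p^3 - 7*p^2 + 12*p) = (p - 4)*(p + 3)*(p^2 - 3*p) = (p - 4)*(p - 3)*(p + 3)*(p)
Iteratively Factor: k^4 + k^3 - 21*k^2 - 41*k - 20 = (k - 5)*(k^3 + 6*k^2 + 9*k + 4) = (k - 5)*(k + 1)*(k^2 + 5*k + 4) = (k - 5)*(k + 1)*(k + 4)*(k + 1)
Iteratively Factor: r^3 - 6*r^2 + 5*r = (r - 5)*(r^2 - r) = r*(r - 5)*(r - 1)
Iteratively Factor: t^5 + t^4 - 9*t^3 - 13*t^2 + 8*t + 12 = (t + 2)*(t^4 - t^3 - 7*t^2 + t + 6) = (t + 2)^2*(t^3 - 3*t^2 - t + 3) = (t + 1)*(t + 2)^2*(t^2 - 4*t + 3) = (t - 3)*(t + 1)*(t + 2)^2*(t - 1)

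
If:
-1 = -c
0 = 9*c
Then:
No Solution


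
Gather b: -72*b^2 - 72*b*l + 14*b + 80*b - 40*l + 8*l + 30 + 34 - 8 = -72*b^2 + b*(94 - 72*l) - 32*l + 56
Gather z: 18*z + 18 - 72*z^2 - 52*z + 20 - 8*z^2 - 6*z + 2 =-80*z^2 - 40*z + 40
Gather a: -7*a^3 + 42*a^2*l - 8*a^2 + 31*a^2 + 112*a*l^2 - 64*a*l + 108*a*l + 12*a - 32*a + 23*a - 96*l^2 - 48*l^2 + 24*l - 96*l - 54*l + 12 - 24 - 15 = -7*a^3 + a^2*(42*l + 23) + a*(112*l^2 + 44*l + 3) - 144*l^2 - 126*l - 27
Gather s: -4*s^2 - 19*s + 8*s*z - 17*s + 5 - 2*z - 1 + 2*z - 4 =-4*s^2 + s*(8*z - 36)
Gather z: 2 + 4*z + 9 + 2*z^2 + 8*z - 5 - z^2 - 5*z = z^2 + 7*z + 6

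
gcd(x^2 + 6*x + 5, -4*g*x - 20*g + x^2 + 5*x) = x + 5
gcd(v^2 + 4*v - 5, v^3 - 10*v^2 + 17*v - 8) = v - 1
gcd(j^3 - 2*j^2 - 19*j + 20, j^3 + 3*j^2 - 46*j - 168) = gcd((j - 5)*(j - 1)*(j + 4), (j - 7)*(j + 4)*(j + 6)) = j + 4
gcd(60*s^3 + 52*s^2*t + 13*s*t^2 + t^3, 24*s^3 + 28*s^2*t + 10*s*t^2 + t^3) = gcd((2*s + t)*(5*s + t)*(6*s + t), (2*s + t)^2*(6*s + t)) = 12*s^2 + 8*s*t + t^2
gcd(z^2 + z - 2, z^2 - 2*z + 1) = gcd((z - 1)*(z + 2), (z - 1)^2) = z - 1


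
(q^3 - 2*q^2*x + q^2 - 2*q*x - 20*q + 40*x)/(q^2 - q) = (q^3 - 2*q^2*x + q^2 - 2*q*x - 20*q + 40*x)/(q*(q - 1))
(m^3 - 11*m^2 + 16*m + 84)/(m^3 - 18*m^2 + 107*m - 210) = (m + 2)/(m - 5)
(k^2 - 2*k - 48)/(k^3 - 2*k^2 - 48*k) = 1/k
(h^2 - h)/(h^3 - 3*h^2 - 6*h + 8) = h/(h^2 - 2*h - 8)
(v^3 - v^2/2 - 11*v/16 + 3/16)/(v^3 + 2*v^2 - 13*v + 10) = (v^2 + v/2 - 3/16)/(v^2 + 3*v - 10)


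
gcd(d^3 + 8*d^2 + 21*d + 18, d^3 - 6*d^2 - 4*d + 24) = d + 2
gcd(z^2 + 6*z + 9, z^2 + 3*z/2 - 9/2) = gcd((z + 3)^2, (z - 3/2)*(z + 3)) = z + 3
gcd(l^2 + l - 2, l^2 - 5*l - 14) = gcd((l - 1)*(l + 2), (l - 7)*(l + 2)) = l + 2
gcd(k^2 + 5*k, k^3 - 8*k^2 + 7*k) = k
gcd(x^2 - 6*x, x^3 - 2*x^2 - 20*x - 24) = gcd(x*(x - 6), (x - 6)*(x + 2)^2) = x - 6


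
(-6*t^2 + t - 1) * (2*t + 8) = -12*t^3 - 46*t^2 + 6*t - 8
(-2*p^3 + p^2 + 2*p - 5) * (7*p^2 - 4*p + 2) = -14*p^5 + 15*p^4 + 6*p^3 - 41*p^2 + 24*p - 10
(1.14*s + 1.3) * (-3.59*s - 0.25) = -4.0926*s^2 - 4.952*s - 0.325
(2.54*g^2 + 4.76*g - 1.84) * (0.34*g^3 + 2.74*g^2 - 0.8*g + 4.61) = 0.8636*g^5 + 8.578*g^4 + 10.3848*g^3 + 2.8598*g^2 + 23.4156*g - 8.4824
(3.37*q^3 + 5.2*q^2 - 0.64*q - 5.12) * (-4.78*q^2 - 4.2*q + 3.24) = -16.1086*q^5 - 39.01*q^4 - 7.862*q^3 + 44.0096*q^2 + 19.4304*q - 16.5888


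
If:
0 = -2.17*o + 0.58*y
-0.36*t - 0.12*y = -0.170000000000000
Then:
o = 0.267281105990783*y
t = 0.472222222222222 - 0.333333333333333*y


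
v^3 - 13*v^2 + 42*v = v*(v - 7)*(v - 6)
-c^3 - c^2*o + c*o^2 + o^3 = (-c + o)*(c + o)^2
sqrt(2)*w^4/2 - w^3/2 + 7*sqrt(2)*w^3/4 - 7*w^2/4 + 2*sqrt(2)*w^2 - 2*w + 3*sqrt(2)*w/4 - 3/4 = (w/2 + 1/2)*(w + 3/2)*(w - sqrt(2)/2)*(sqrt(2)*w + sqrt(2))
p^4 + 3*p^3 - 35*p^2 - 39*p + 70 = (p - 5)*(p - 1)*(p + 2)*(p + 7)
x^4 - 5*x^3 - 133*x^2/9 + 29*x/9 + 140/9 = (x - 7)*(x - 1)*(x + 4/3)*(x + 5/3)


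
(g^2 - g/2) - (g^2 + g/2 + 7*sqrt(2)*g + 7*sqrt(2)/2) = -7*sqrt(2)*g - g - 7*sqrt(2)/2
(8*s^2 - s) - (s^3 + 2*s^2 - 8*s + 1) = -s^3 + 6*s^2 + 7*s - 1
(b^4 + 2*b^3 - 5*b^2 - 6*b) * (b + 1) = b^5 + 3*b^4 - 3*b^3 - 11*b^2 - 6*b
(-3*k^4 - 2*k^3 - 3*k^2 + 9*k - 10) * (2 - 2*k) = 6*k^5 - 2*k^4 + 2*k^3 - 24*k^2 + 38*k - 20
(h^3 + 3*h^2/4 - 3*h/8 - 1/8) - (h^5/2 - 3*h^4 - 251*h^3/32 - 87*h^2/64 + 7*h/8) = -h^5/2 + 3*h^4 + 283*h^3/32 + 135*h^2/64 - 5*h/4 - 1/8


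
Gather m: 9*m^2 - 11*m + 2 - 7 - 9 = 9*m^2 - 11*m - 14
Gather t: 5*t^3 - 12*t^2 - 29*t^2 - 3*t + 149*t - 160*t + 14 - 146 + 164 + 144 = 5*t^3 - 41*t^2 - 14*t + 176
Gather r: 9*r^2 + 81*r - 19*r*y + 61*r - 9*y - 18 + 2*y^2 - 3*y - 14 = 9*r^2 + r*(142 - 19*y) + 2*y^2 - 12*y - 32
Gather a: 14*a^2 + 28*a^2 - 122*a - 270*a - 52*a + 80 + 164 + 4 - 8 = 42*a^2 - 444*a + 240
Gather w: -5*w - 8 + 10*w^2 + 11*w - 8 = 10*w^2 + 6*w - 16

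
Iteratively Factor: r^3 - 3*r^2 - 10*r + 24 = (r - 4)*(r^2 + r - 6) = (r - 4)*(r + 3)*(r - 2)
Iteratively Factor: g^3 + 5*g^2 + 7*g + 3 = (g + 1)*(g^2 + 4*g + 3) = (g + 1)*(g + 3)*(g + 1)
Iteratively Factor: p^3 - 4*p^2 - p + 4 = (p - 4)*(p^2 - 1) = (p - 4)*(p - 1)*(p + 1)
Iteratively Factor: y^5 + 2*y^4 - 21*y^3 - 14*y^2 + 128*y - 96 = (y - 1)*(y^4 + 3*y^3 - 18*y^2 - 32*y + 96) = (y - 2)*(y - 1)*(y^3 + 5*y^2 - 8*y - 48) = (y - 2)*(y - 1)*(y + 4)*(y^2 + y - 12) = (y - 3)*(y - 2)*(y - 1)*(y + 4)*(y + 4)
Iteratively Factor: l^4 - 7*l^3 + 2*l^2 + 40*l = (l - 4)*(l^3 - 3*l^2 - 10*l) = l*(l - 4)*(l^2 - 3*l - 10) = l*(l - 5)*(l - 4)*(l + 2)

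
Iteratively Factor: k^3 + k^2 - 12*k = (k)*(k^2 + k - 12) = k*(k - 3)*(k + 4)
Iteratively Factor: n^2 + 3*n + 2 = (n + 2)*(n + 1)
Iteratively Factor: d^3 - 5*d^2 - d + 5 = (d - 5)*(d^2 - 1) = (d - 5)*(d - 1)*(d + 1)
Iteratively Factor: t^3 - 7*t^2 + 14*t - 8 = (t - 1)*(t^2 - 6*t + 8) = (t - 4)*(t - 1)*(t - 2)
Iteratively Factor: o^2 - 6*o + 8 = (o - 4)*(o - 2)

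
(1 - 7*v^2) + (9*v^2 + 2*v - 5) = 2*v^2 + 2*v - 4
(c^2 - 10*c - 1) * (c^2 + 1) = c^4 - 10*c^3 - 10*c - 1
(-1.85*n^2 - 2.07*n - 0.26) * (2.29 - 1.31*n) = 2.4235*n^3 - 1.5248*n^2 - 4.3997*n - 0.5954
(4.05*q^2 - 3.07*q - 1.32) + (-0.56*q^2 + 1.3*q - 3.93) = 3.49*q^2 - 1.77*q - 5.25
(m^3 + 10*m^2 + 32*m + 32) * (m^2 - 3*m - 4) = m^5 + 7*m^4 - 2*m^3 - 104*m^2 - 224*m - 128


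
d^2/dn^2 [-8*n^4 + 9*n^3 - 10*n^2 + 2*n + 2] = -96*n^2 + 54*n - 20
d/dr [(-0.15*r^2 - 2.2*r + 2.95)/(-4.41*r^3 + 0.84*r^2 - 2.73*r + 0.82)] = (-0.6615*r^4 - 19.404*r^3 + 41.286*r^2 - 5.202*r + 6.2495)/(19.4481*r^6 - 7.4088*r^5 + 24.7842*r^4 - 11.8188*r^3 + 8.8305*r^2 - 4.4772*r + 0.6724)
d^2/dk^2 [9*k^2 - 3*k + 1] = 18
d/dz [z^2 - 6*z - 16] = 2*z - 6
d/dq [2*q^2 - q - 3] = 4*q - 1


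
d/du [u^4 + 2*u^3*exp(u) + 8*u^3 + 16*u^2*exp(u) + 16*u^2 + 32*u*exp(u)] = 2*u^3*exp(u) + 4*u^3 + 22*u^2*exp(u) + 24*u^2 + 64*u*exp(u) + 32*u + 32*exp(u)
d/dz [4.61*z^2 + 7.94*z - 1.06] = 9.22*z + 7.94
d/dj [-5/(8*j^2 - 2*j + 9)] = 10*(8*j - 1)/(8*j^2 - 2*j + 9)^2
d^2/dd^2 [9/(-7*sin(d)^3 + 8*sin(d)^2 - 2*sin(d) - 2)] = 9*(441*sin(d)^6 - 616*sin(d)^5 - 304*sin(d)^4 + 722*sin(d)^3 - 400*sin(d)^2 + 176*sin(d) - 40)/(7*sin(d)^3 - 8*sin(d)^2 + 2*sin(d) + 2)^3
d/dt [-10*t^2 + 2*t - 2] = 2 - 20*t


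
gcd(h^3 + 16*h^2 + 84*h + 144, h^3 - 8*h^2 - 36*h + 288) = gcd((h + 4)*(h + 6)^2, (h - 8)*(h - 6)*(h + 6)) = h + 6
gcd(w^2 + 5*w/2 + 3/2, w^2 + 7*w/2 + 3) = w + 3/2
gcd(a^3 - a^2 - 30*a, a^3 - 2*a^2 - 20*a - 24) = a - 6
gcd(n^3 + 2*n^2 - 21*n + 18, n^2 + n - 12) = n - 3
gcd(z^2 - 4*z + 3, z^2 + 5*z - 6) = z - 1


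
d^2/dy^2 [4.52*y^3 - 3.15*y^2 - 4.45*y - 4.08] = 27.12*y - 6.3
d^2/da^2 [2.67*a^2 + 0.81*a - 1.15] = 5.34000000000000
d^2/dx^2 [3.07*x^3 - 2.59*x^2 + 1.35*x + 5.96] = 18.42*x - 5.18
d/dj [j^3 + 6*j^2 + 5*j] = 3*j^2 + 12*j + 5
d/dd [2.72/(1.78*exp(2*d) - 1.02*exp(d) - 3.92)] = (2.7744 - 9.6832*exp(d))*exp(d)/(-1.78*exp(2*d) + 1.02*exp(d) + 3.92)^2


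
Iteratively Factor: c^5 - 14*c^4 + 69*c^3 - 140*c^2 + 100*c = (c - 5)*(c^4 - 9*c^3 + 24*c^2 - 20*c) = (c - 5)*(c - 2)*(c^3 - 7*c^2 + 10*c) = (c - 5)^2*(c - 2)*(c^2 - 2*c) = c*(c - 5)^2*(c - 2)*(c - 2)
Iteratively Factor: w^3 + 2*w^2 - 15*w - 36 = (w + 3)*(w^2 - w - 12) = (w + 3)^2*(w - 4)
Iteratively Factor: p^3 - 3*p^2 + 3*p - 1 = (p - 1)*(p^2 - 2*p + 1) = (p - 1)^2*(p - 1)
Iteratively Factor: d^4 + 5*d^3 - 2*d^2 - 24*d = (d - 2)*(d^3 + 7*d^2 + 12*d) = d*(d - 2)*(d^2 + 7*d + 12) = d*(d - 2)*(d + 3)*(d + 4)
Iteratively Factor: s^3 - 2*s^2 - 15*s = (s - 5)*(s^2 + 3*s) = s*(s - 5)*(s + 3)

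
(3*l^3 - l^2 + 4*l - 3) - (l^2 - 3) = 3*l^3 - 2*l^2 + 4*l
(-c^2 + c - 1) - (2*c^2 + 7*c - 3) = -3*c^2 - 6*c + 2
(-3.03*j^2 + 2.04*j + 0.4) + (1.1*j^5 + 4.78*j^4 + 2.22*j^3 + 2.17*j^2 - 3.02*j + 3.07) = 1.1*j^5 + 4.78*j^4 + 2.22*j^3 - 0.86*j^2 - 0.98*j + 3.47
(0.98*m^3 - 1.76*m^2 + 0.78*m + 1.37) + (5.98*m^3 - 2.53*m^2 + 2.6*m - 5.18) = 6.96*m^3 - 4.29*m^2 + 3.38*m - 3.81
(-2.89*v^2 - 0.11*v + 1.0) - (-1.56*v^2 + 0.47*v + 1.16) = -1.33*v^2 - 0.58*v - 0.16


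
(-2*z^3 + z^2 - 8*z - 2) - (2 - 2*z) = -2*z^3 + z^2 - 6*z - 4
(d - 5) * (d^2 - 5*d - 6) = d^3 - 10*d^2 + 19*d + 30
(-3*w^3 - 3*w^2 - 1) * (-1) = 3*w^3 + 3*w^2 + 1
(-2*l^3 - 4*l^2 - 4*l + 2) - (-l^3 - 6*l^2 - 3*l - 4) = -l^3 + 2*l^2 - l + 6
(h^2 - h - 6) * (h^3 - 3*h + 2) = h^5 - h^4 - 9*h^3 + 5*h^2 + 16*h - 12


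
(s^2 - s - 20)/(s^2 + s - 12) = (s - 5)/(s - 3)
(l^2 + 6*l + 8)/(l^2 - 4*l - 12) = (l + 4)/(l - 6)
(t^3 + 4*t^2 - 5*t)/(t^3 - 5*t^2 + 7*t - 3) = t*(t + 5)/(t^2 - 4*t + 3)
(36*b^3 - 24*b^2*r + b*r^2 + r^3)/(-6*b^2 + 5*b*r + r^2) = (6*b^2 - 5*b*r + r^2)/(-b + r)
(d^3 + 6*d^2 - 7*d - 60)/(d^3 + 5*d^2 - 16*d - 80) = (d - 3)/(d - 4)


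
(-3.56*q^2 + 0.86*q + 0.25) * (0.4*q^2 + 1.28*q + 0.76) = -1.424*q^4 - 4.2128*q^3 - 1.5048*q^2 + 0.9736*q + 0.19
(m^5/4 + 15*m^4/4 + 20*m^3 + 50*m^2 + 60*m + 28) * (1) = m^5/4 + 15*m^4/4 + 20*m^3 + 50*m^2 + 60*m + 28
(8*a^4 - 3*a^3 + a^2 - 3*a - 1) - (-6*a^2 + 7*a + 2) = 8*a^4 - 3*a^3 + 7*a^2 - 10*a - 3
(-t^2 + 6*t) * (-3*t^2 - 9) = 3*t^4 - 18*t^3 + 9*t^2 - 54*t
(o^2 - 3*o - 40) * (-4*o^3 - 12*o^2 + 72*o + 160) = -4*o^5 + 268*o^3 + 424*o^2 - 3360*o - 6400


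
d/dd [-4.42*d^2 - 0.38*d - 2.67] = -8.84*d - 0.38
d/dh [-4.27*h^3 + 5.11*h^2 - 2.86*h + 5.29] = -12.81*h^2 + 10.22*h - 2.86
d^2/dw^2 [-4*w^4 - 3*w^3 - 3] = 6*w*(-8*w - 3)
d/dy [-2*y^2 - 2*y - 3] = -4*y - 2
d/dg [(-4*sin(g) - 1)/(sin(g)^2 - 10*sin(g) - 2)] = 2*(sin(g) - cos(2*g))*cos(g)/(sin(g)^2 - 10*sin(g) - 2)^2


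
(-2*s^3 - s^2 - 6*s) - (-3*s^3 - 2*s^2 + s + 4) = s^3 + s^2 - 7*s - 4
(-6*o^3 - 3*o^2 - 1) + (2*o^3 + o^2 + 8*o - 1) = -4*o^3 - 2*o^2 + 8*o - 2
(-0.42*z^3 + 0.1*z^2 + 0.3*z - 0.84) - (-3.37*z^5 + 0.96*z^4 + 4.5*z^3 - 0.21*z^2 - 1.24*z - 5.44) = 3.37*z^5 - 0.96*z^4 - 4.92*z^3 + 0.31*z^2 + 1.54*z + 4.6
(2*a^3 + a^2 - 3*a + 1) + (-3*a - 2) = 2*a^3 + a^2 - 6*a - 1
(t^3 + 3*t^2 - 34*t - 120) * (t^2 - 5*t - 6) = t^5 - 2*t^4 - 55*t^3 + 32*t^2 + 804*t + 720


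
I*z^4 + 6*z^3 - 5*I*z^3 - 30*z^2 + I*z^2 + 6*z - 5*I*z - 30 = (z - 5)*(z - 6*I)*(z + I)*(I*z + 1)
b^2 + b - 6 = (b - 2)*(b + 3)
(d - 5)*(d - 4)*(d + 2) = d^3 - 7*d^2 + 2*d + 40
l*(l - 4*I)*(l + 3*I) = l^3 - I*l^2 + 12*l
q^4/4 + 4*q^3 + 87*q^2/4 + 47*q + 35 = (q/2 + 1)^2*(q + 5)*(q + 7)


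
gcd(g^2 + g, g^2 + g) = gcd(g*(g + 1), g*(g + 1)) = g^2 + g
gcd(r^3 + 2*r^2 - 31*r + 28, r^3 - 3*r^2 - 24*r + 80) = r - 4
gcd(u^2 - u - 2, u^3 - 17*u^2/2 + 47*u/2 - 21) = u - 2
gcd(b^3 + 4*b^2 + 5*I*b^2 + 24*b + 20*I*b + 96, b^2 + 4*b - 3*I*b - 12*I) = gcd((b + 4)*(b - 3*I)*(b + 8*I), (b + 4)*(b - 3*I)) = b^2 + b*(4 - 3*I) - 12*I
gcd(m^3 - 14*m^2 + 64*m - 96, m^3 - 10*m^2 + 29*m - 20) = m - 4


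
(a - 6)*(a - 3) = a^2 - 9*a + 18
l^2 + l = l*(l + 1)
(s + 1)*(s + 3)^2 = s^3 + 7*s^2 + 15*s + 9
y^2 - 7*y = y*(y - 7)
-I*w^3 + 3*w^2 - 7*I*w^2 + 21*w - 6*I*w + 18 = (w + 6)*(w + 3*I)*(-I*w - I)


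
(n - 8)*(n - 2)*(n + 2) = n^3 - 8*n^2 - 4*n + 32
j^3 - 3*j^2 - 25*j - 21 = (j - 7)*(j + 1)*(j + 3)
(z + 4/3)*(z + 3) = z^2 + 13*z/3 + 4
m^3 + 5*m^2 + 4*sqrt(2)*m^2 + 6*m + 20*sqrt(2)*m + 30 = (m + 5)*(m + sqrt(2))*(m + 3*sqrt(2))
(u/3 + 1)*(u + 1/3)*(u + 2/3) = u^3/3 + 4*u^2/3 + 29*u/27 + 2/9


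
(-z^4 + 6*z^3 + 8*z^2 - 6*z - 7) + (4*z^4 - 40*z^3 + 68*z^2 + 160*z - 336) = 3*z^4 - 34*z^3 + 76*z^2 + 154*z - 343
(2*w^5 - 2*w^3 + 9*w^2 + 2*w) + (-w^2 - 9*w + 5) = 2*w^5 - 2*w^3 + 8*w^2 - 7*w + 5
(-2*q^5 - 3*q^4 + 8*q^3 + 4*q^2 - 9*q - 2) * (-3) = 6*q^5 + 9*q^4 - 24*q^3 - 12*q^2 + 27*q + 6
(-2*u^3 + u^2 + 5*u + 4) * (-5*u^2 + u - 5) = 10*u^5 - 7*u^4 - 14*u^3 - 20*u^2 - 21*u - 20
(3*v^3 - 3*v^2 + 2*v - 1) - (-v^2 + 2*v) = 3*v^3 - 2*v^2 - 1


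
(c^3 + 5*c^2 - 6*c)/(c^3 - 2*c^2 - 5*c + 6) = c*(c + 6)/(c^2 - c - 6)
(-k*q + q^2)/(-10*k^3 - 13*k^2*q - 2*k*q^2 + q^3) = q*(k - q)/(10*k^3 + 13*k^2*q + 2*k*q^2 - q^3)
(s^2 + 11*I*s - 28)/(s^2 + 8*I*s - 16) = (s + 7*I)/(s + 4*I)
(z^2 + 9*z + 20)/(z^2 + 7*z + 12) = (z + 5)/(z + 3)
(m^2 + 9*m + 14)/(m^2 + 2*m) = (m + 7)/m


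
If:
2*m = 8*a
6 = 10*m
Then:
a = 3/20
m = 3/5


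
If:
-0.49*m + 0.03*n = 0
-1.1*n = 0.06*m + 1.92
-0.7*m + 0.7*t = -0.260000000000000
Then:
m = -0.11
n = -1.74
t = -0.48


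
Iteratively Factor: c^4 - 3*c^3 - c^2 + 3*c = (c + 1)*(c^3 - 4*c^2 + 3*c) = c*(c + 1)*(c^2 - 4*c + 3) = c*(c - 3)*(c + 1)*(c - 1)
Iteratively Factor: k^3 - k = (k + 1)*(k^2 - k) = k*(k + 1)*(k - 1)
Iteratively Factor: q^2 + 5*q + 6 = (q + 2)*(q + 3)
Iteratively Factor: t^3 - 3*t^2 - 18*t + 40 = (t + 4)*(t^2 - 7*t + 10) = (t - 5)*(t + 4)*(t - 2)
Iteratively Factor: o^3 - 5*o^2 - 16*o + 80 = (o + 4)*(o^2 - 9*o + 20) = (o - 4)*(o + 4)*(o - 5)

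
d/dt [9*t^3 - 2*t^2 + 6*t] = 27*t^2 - 4*t + 6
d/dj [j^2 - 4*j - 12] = 2*j - 4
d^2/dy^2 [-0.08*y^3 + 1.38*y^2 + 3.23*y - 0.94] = 2.76 - 0.48*y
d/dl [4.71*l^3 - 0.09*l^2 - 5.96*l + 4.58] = 14.13*l^2 - 0.18*l - 5.96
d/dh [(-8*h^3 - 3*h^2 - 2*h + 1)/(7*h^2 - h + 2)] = (-56*h^4 + 16*h^3 - 31*h^2 - 26*h - 3)/(49*h^4 - 14*h^3 + 29*h^2 - 4*h + 4)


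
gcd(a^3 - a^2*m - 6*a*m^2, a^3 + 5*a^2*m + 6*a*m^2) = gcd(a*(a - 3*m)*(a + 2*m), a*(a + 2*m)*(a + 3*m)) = a^2 + 2*a*m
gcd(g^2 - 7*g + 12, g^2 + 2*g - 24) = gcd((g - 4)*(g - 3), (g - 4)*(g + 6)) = g - 4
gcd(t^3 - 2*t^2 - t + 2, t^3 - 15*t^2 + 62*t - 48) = t - 1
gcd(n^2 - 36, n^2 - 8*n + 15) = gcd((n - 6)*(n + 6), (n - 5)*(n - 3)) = 1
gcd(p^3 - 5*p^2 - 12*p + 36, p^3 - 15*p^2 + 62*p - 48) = p - 6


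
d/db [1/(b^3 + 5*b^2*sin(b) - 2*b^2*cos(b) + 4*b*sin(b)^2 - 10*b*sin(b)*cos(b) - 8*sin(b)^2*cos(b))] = (-2*b^2*sin(b) - 5*b^2*cos(b) - 3*b^2 - 10*b*sin(b) - 4*b*sin(2*b) + 4*b*cos(b) + 10*b*cos(2*b) - 2*sin(b) + 5*sin(2*b) + 6*sin(3*b) + 2*cos(2*b) - 2)/((b + sin(b))^2*(b + 4*sin(b))^2*(b - 2*cos(b))^2)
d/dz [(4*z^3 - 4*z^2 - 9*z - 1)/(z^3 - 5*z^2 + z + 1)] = 2*(-8*z^4 + 13*z^3 - 17*z^2 - 9*z - 4)/(z^6 - 10*z^5 + 27*z^4 - 8*z^3 - 9*z^2 + 2*z + 1)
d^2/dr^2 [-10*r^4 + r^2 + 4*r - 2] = 2 - 120*r^2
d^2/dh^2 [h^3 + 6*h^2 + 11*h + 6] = 6*h + 12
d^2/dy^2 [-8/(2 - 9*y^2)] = 144*(27*y^2 + 2)/(9*y^2 - 2)^3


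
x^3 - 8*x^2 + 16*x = x*(x - 4)^2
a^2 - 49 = (a - 7)*(a + 7)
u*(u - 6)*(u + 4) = u^3 - 2*u^2 - 24*u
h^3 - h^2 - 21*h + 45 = (h - 3)^2*(h + 5)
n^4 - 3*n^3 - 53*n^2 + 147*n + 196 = (n - 7)*(n - 4)*(n + 1)*(n + 7)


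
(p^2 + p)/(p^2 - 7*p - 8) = p/(p - 8)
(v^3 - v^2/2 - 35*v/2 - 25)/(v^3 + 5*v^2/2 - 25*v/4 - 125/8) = 4*(v^2 - 3*v - 10)/(4*v^2 - 25)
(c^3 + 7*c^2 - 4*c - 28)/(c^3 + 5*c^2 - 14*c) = (c + 2)/c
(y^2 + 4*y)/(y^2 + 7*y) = (y + 4)/(y + 7)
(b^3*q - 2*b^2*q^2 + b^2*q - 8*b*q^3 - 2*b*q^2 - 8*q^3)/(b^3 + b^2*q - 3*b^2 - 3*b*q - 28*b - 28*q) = q*(-b^3 + 2*b^2*q - b^2 + 8*b*q^2 + 2*b*q + 8*q^2)/(-b^3 - b^2*q + 3*b^2 + 3*b*q + 28*b + 28*q)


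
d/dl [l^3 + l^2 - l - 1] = 3*l^2 + 2*l - 1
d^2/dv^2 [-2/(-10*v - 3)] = 400/(10*v + 3)^3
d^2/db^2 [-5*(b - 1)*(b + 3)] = -10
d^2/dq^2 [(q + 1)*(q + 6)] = 2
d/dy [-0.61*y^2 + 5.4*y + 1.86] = 5.4 - 1.22*y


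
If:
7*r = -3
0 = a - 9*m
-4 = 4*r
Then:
No Solution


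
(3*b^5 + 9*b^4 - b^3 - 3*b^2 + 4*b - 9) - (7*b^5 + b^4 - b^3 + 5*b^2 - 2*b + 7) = -4*b^5 + 8*b^4 - 8*b^2 + 6*b - 16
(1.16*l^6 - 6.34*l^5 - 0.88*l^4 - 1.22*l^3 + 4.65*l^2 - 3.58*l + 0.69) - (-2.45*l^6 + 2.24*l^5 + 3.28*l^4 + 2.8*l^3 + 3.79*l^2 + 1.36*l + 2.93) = 3.61*l^6 - 8.58*l^5 - 4.16*l^4 - 4.02*l^3 + 0.86*l^2 - 4.94*l - 2.24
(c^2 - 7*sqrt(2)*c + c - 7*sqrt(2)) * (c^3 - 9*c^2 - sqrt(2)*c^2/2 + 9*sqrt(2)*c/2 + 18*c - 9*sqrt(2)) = c^5 - 15*sqrt(2)*c^4/2 - 8*c^4 + 16*c^3 + 60*sqrt(2)*c^3 - 135*sqrt(2)*c^2/2 - 38*c^2 - 135*sqrt(2)*c + 63*c + 126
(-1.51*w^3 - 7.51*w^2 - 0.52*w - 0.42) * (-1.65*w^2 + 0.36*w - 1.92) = 2.4915*w^5 + 11.8479*w^4 + 1.0536*w^3 + 14.925*w^2 + 0.8472*w + 0.8064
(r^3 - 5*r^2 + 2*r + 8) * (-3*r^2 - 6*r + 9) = -3*r^5 + 9*r^4 + 33*r^3 - 81*r^2 - 30*r + 72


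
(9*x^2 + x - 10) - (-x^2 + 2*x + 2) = 10*x^2 - x - 12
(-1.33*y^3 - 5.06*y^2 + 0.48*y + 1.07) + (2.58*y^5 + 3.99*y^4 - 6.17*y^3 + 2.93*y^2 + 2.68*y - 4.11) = 2.58*y^5 + 3.99*y^4 - 7.5*y^3 - 2.13*y^2 + 3.16*y - 3.04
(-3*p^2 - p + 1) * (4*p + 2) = -12*p^3 - 10*p^2 + 2*p + 2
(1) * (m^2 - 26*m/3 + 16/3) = m^2 - 26*m/3 + 16/3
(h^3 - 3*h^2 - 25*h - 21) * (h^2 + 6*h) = h^5 + 3*h^4 - 43*h^3 - 171*h^2 - 126*h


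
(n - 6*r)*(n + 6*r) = n^2 - 36*r^2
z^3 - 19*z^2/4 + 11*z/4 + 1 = (z - 4)*(z - 1)*(z + 1/4)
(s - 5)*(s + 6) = s^2 + s - 30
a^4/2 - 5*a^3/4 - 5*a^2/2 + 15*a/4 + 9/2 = (a/2 + 1/2)*(a - 3)*(a - 2)*(a + 3/2)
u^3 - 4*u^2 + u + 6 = (u - 3)*(u - 2)*(u + 1)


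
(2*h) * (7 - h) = -2*h^2 + 14*h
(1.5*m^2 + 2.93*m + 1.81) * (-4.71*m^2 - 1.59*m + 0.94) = -7.065*m^4 - 16.1853*m^3 - 11.7738*m^2 - 0.1237*m + 1.7014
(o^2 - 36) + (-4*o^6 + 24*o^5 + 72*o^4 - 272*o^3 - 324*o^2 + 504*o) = -4*o^6 + 24*o^5 + 72*o^4 - 272*o^3 - 323*o^2 + 504*o - 36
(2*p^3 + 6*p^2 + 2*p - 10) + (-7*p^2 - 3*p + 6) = 2*p^3 - p^2 - p - 4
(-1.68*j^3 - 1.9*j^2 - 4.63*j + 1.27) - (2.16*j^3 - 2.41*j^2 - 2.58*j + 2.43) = -3.84*j^3 + 0.51*j^2 - 2.05*j - 1.16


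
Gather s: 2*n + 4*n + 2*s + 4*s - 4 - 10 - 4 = 6*n + 6*s - 18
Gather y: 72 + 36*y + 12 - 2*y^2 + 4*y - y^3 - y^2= -y^3 - 3*y^2 + 40*y + 84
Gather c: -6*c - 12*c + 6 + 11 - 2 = 15 - 18*c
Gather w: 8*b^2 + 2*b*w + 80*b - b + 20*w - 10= 8*b^2 + 79*b + w*(2*b + 20) - 10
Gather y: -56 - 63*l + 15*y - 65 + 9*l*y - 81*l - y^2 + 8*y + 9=-144*l - y^2 + y*(9*l + 23) - 112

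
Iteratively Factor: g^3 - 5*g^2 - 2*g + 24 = (g + 2)*(g^2 - 7*g + 12) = (g - 3)*(g + 2)*(g - 4)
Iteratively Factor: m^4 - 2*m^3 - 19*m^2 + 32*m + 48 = (m + 1)*(m^3 - 3*m^2 - 16*m + 48) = (m - 3)*(m + 1)*(m^2 - 16) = (m - 4)*(m - 3)*(m + 1)*(m + 4)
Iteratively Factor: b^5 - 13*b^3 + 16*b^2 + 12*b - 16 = (b - 2)*(b^4 + 2*b^3 - 9*b^2 - 2*b + 8) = (b - 2)*(b + 1)*(b^3 + b^2 - 10*b + 8) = (b - 2)*(b - 1)*(b + 1)*(b^2 + 2*b - 8) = (b - 2)^2*(b - 1)*(b + 1)*(b + 4)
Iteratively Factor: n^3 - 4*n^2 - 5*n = (n + 1)*(n^2 - 5*n) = n*(n + 1)*(n - 5)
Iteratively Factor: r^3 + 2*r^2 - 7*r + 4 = (r - 1)*(r^2 + 3*r - 4) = (r - 1)*(r + 4)*(r - 1)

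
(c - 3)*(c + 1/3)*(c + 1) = c^3 - 5*c^2/3 - 11*c/3 - 1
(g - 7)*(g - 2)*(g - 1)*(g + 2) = g^4 - 8*g^3 + 3*g^2 + 32*g - 28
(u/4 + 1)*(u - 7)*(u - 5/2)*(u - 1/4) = u^4/4 - 23*u^3/16 - 153*u^2/32 + 601*u/32 - 35/8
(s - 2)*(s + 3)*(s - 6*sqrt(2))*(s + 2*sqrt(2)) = s^4 - 4*sqrt(2)*s^3 + s^3 - 30*s^2 - 4*sqrt(2)*s^2 - 24*s + 24*sqrt(2)*s + 144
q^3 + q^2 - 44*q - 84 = (q - 7)*(q + 2)*(q + 6)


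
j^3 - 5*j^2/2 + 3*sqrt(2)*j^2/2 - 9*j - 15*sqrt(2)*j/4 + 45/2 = (j - 5/2)*(j - 3*sqrt(2)/2)*(j + 3*sqrt(2))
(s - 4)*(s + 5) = s^2 + s - 20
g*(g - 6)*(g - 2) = g^3 - 8*g^2 + 12*g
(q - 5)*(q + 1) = q^2 - 4*q - 5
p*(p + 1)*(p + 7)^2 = p^4 + 15*p^3 + 63*p^2 + 49*p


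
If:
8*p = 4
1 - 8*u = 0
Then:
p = 1/2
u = 1/8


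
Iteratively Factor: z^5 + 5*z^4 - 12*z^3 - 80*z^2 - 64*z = (z)*(z^4 + 5*z^3 - 12*z^2 - 80*z - 64) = z*(z + 4)*(z^3 + z^2 - 16*z - 16) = z*(z + 4)^2*(z^2 - 3*z - 4) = z*(z - 4)*(z + 4)^2*(z + 1)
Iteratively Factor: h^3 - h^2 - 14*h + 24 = (h - 2)*(h^2 + h - 12) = (h - 2)*(h + 4)*(h - 3)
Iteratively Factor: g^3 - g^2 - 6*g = (g - 3)*(g^2 + 2*g) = g*(g - 3)*(g + 2)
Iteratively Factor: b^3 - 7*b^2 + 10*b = (b)*(b^2 - 7*b + 10) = b*(b - 2)*(b - 5)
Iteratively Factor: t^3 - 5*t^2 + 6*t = (t - 2)*(t^2 - 3*t) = (t - 3)*(t - 2)*(t)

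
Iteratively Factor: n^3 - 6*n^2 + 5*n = (n - 1)*(n^2 - 5*n) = n*(n - 1)*(n - 5)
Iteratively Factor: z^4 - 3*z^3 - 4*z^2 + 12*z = (z - 3)*(z^3 - 4*z) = (z - 3)*(z + 2)*(z^2 - 2*z) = (z - 3)*(z - 2)*(z + 2)*(z)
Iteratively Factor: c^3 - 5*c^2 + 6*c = (c)*(c^2 - 5*c + 6) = c*(c - 2)*(c - 3)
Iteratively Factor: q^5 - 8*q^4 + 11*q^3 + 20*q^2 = (q)*(q^4 - 8*q^3 + 11*q^2 + 20*q) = q^2*(q^3 - 8*q^2 + 11*q + 20) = q^2*(q - 4)*(q^2 - 4*q - 5) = q^2*(q - 4)*(q + 1)*(q - 5)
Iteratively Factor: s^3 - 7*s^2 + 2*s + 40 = (s - 4)*(s^2 - 3*s - 10) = (s - 5)*(s - 4)*(s + 2)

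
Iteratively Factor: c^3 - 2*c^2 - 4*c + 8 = (c + 2)*(c^2 - 4*c + 4) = (c - 2)*(c + 2)*(c - 2)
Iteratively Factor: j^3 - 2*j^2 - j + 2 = (j + 1)*(j^2 - 3*j + 2) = (j - 1)*(j + 1)*(j - 2)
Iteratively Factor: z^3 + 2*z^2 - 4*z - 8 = (z - 2)*(z^2 + 4*z + 4) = (z - 2)*(z + 2)*(z + 2)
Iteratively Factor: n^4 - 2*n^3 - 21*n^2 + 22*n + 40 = (n + 1)*(n^3 - 3*n^2 - 18*n + 40) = (n - 5)*(n + 1)*(n^2 + 2*n - 8) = (n - 5)*(n + 1)*(n + 4)*(n - 2)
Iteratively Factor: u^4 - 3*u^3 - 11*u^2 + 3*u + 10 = (u - 5)*(u^3 + 2*u^2 - u - 2) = (u - 5)*(u + 1)*(u^2 + u - 2) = (u - 5)*(u - 1)*(u + 1)*(u + 2)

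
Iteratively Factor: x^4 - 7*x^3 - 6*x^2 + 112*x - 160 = (x + 4)*(x^3 - 11*x^2 + 38*x - 40) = (x - 4)*(x + 4)*(x^2 - 7*x + 10) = (x - 5)*(x - 4)*(x + 4)*(x - 2)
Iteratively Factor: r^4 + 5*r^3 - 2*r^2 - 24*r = (r - 2)*(r^3 + 7*r^2 + 12*r) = (r - 2)*(r + 4)*(r^2 + 3*r) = r*(r - 2)*(r + 4)*(r + 3)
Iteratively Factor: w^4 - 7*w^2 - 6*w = (w + 2)*(w^3 - 2*w^2 - 3*w) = (w - 3)*(w + 2)*(w^2 + w) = w*(w - 3)*(w + 2)*(w + 1)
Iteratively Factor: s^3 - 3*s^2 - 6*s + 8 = (s + 2)*(s^2 - 5*s + 4) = (s - 4)*(s + 2)*(s - 1)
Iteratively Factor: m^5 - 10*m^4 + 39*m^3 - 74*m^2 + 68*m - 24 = (m - 2)*(m^4 - 8*m^3 + 23*m^2 - 28*m + 12) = (m - 2)^2*(m^3 - 6*m^2 + 11*m - 6) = (m - 2)^2*(m - 1)*(m^2 - 5*m + 6) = (m - 3)*(m - 2)^2*(m - 1)*(m - 2)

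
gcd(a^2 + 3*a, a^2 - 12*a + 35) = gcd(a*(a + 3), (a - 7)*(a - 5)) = 1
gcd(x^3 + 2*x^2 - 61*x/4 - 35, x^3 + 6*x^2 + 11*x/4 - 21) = x + 7/2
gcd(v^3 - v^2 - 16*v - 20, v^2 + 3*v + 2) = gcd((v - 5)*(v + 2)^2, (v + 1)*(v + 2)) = v + 2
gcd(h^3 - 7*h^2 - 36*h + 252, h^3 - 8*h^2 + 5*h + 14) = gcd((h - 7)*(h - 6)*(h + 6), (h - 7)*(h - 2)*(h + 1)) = h - 7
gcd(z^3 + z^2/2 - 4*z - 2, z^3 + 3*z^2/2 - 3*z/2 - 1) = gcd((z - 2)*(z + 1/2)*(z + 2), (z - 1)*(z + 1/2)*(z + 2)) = z^2 + 5*z/2 + 1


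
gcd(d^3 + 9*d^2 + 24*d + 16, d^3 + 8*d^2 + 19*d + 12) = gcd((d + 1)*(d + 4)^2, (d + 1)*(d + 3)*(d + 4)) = d^2 + 5*d + 4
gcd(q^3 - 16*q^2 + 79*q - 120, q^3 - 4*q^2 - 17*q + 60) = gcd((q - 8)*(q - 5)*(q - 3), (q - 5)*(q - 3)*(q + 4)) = q^2 - 8*q + 15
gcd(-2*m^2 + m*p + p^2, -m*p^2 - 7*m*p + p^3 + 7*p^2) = -m + p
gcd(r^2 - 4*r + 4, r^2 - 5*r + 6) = r - 2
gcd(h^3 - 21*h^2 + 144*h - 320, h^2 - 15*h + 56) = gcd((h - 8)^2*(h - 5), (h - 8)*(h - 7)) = h - 8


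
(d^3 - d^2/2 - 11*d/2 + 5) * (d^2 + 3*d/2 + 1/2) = d^5 + d^4 - 23*d^3/4 - 7*d^2/2 + 19*d/4 + 5/2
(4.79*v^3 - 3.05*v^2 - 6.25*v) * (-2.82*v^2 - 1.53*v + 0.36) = -13.5078*v^5 + 1.2723*v^4 + 24.0159*v^3 + 8.4645*v^2 - 2.25*v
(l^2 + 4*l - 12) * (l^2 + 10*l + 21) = l^4 + 14*l^3 + 49*l^2 - 36*l - 252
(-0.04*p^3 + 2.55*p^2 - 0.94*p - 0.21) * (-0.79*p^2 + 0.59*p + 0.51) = 0.0316*p^5 - 2.0381*p^4 + 2.2267*p^3 + 0.9118*p^2 - 0.6033*p - 0.1071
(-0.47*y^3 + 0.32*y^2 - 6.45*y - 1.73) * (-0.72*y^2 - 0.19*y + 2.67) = 0.3384*y^5 - 0.1411*y^4 + 3.3283*y^3 + 3.3255*y^2 - 16.8928*y - 4.6191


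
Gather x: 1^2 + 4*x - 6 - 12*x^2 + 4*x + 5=-12*x^2 + 8*x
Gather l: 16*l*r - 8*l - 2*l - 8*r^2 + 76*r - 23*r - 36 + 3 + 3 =l*(16*r - 10) - 8*r^2 + 53*r - 30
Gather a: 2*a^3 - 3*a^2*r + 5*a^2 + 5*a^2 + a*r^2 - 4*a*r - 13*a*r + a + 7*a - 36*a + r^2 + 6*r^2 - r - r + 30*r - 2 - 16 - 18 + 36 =2*a^3 + a^2*(10 - 3*r) + a*(r^2 - 17*r - 28) + 7*r^2 + 28*r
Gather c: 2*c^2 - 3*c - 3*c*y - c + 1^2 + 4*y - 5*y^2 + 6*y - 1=2*c^2 + c*(-3*y - 4) - 5*y^2 + 10*y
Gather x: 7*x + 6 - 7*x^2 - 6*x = -7*x^2 + x + 6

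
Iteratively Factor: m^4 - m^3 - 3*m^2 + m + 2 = (m - 1)*(m^3 - 3*m - 2) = (m - 2)*(m - 1)*(m^2 + 2*m + 1) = (m - 2)*(m - 1)*(m + 1)*(m + 1)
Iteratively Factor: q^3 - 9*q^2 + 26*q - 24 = (q - 2)*(q^2 - 7*q + 12) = (q - 4)*(q - 2)*(q - 3)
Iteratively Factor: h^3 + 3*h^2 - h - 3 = (h + 3)*(h^2 - 1) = (h - 1)*(h + 3)*(h + 1)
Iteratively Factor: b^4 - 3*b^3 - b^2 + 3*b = (b - 1)*(b^3 - 2*b^2 - 3*b) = (b - 1)*(b + 1)*(b^2 - 3*b) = b*(b - 1)*(b + 1)*(b - 3)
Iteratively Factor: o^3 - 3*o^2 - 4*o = (o - 4)*(o^2 + o) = (o - 4)*(o + 1)*(o)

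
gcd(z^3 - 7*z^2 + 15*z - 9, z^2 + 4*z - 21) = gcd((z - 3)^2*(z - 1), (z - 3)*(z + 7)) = z - 3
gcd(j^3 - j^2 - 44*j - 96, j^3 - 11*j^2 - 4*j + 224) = j^2 - 4*j - 32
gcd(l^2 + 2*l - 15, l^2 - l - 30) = l + 5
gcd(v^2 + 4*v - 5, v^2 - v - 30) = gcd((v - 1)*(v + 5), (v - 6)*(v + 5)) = v + 5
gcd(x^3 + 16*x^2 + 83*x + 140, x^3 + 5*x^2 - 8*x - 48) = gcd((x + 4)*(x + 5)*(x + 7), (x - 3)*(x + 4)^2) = x + 4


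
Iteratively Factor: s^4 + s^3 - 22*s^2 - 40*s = (s + 2)*(s^3 - s^2 - 20*s) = (s - 5)*(s + 2)*(s^2 + 4*s) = s*(s - 5)*(s + 2)*(s + 4)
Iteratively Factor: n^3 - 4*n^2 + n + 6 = (n + 1)*(n^2 - 5*n + 6) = (n - 3)*(n + 1)*(n - 2)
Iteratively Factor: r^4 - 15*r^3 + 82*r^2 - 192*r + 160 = (r - 4)*(r^3 - 11*r^2 + 38*r - 40) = (r - 5)*(r - 4)*(r^2 - 6*r + 8) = (r - 5)*(r - 4)*(r - 2)*(r - 4)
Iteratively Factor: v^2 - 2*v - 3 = (v - 3)*(v + 1)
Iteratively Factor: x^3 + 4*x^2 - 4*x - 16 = (x + 2)*(x^2 + 2*x - 8) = (x + 2)*(x + 4)*(x - 2)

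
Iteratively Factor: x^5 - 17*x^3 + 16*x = (x - 1)*(x^4 + x^3 - 16*x^2 - 16*x) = x*(x - 1)*(x^3 + x^2 - 16*x - 16) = x*(x - 1)*(x + 1)*(x^2 - 16) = x*(x - 1)*(x + 1)*(x + 4)*(x - 4)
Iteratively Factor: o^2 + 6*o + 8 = (o + 2)*(o + 4)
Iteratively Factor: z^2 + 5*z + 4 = (z + 4)*(z + 1)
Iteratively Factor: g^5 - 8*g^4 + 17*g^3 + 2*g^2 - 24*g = (g - 4)*(g^4 - 4*g^3 + g^2 + 6*g) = g*(g - 4)*(g^3 - 4*g^2 + g + 6) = g*(g - 4)*(g - 2)*(g^2 - 2*g - 3) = g*(g - 4)*(g - 2)*(g + 1)*(g - 3)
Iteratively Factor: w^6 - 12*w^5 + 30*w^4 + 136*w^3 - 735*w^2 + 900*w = (w + 4)*(w^5 - 16*w^4 + 94*w^3 - 240*w^2 + 225*w) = w*(w + 4)*(w^4 - 16*w^3 + 94*w^2 - 240*w + 225) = w*(w - 3)*(w + 4)*(w^3 - 13*w^2 + 55*w - 75) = w*(w - 3)^2*(w + 4)*(w^2 - 10*w + 25) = w*(w - 5)*(w - 3)^2*(w + 4)*(w - 5)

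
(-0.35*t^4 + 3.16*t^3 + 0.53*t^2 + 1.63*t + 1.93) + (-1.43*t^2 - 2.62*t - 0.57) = -0.35*t^4 + 3.16*t^3 - 0.9*t^2 - 0.99*t + 1.36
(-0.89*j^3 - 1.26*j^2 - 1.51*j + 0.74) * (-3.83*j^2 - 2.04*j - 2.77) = 3.4087*j^5 + 6.6414*j^4 + 10.819*j^3 + 3.7364*j^2 + 2.6731*j - 2.0498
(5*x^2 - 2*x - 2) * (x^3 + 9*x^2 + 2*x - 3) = 5*x^5 + 43*x^4 - 10*x^3 - 37*x^2 + 2*x + 6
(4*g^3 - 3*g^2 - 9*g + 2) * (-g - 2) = -4*g^4 - 5*g^3 + 15*g^2 + 16*g - 4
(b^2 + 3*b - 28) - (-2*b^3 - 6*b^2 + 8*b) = 2*b^3 + 7*b^2 - 5*b - 28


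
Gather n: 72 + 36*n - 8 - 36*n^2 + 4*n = -36*n^2 + 40*n + 64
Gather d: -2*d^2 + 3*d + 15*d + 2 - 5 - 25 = -2*d^2 + 18*d - 28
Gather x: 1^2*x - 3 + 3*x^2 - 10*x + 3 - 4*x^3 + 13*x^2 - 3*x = -4*x^3 + 16*x^2 - 12*x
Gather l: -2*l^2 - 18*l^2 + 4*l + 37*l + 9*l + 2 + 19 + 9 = -20*l^2 + 50*l + 30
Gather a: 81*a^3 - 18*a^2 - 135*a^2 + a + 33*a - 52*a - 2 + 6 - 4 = 81*a^3 - 153*a^2 - 18*a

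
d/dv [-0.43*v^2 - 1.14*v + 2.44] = -0.86*v - 1.14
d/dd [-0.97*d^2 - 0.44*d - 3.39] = -1.94*d - 0.44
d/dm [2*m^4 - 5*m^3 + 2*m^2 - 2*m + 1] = 8*m^3 - 15*m^2 + 4*m - 2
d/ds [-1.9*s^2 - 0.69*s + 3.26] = -3.8*s - 0.69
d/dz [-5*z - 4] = -5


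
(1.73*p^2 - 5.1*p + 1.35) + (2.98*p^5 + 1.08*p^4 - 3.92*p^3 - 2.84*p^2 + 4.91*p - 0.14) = 2.98*p^5 + 1.08*p^4 - 3.92*p^3 - 1.11*p^2 - 0.19*p + 1.21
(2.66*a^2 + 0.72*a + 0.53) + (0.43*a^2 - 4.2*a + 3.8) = 3.09*a^2 - 3.48*a + 4.33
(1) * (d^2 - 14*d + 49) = d^2 - 14*d + 49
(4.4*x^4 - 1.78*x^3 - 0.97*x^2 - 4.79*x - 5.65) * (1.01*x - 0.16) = 4.444*x^5 - 2.5018*x^4 - 0.6949*x^3 - 4.6827*x^2 - 4.9401*x + 0.904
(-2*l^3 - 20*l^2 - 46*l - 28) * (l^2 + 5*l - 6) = -2*l^5 - 30*l^4 - 134*l^3 - 138*l^2 + 136*l + 168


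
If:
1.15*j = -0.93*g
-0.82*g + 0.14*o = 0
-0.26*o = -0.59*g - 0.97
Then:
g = 1.04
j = -0.84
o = 6.09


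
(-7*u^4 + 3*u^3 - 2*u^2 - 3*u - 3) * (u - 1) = -7*u^5 + 10*u^4 - 5*u^3 - u^2 + 3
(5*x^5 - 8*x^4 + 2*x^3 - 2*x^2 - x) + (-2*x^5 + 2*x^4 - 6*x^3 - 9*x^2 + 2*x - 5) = 3*x^5 - 6*x^4 - 4*x^3 - 11*x^2 + x - 5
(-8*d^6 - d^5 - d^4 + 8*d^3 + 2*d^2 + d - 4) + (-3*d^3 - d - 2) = -8*d^6 - d^5 - d^4 + 5*d^3 + 2*d^2 - 6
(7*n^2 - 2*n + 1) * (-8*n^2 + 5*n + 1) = -56*n^4 + 51*n^3 - 11*n^2 + 3*n + 1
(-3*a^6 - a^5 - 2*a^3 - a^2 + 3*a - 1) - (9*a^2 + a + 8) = -3*a^6 - a^5 - 2*a^3 - 10*a^2 + 2*a - 9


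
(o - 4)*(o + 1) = o^2 - 3*o - 4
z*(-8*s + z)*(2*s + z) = -16*s^2*z - 6*s*z^2 + z^3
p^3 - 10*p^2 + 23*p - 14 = (p - 7)*(p - 2)*(p - 1)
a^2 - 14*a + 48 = (a - 8)*(a - 6)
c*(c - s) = c^2 - c*s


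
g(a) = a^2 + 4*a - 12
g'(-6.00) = -8.00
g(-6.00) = 0.00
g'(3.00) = 10.00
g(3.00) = 9.00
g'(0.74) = 5.48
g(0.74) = -8.49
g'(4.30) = 12.60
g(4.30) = 23.69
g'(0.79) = 5.58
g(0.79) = -8.22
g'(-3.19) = -2.38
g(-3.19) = -14.58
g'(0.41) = 4.82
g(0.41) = -10.19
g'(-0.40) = 3.20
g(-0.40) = -13.44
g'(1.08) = 6.16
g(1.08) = -6.51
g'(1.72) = 7.44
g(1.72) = -2.16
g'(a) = 2*a + 4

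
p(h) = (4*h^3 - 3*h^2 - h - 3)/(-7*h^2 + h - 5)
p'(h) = (14*h - 1)*(4*h^3 - 3*h^2 - h - 3)/(-7*h^2 + h - 5)^2 + (12*h^2 - 6*h - 1)/(-7*h^2 + h - 5)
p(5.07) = -2.42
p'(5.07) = -0.60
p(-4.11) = 2.57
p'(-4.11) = -0.60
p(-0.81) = 0.60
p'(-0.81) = -0.41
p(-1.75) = 1.13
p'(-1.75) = -0.62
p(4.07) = -1.82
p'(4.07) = -0.61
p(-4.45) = 2.77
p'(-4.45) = -0.59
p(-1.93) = 1.24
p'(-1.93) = -0.62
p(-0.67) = 0.55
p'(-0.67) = -0.30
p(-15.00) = 8.88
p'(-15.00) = -0.57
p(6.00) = -2.98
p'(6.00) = -0.59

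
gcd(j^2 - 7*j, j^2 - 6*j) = j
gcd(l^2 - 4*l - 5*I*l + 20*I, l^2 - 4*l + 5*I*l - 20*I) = l - 4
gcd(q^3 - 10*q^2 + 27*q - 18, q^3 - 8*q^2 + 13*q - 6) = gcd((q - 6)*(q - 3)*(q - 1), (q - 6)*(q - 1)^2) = q^2 - 7*q + 6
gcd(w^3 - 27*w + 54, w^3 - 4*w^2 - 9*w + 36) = w - 3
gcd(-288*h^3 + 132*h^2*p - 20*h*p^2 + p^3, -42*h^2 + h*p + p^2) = -6*h + p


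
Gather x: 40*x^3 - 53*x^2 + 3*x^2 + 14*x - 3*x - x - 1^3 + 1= 40*x^3 - 50*x^2 + 10*x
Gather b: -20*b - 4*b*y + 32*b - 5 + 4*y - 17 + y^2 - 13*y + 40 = b*(12 - 4*y) + y^2 - 9*y + 18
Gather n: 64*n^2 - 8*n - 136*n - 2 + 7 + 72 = 64*n^2 - 144*n + 77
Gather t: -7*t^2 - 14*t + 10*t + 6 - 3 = -7*t^2 - 4*t + 3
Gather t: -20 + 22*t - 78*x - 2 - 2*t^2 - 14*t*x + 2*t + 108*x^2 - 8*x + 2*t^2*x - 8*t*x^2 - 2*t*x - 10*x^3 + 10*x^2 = t^2*(2*x - 2) + t*(-8*x^2 - 16*x + 24) - 10*x^3 + 118*x^2 - 86*x - 22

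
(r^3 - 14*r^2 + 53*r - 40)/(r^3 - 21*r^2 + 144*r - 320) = (r - 1)/(r - 8)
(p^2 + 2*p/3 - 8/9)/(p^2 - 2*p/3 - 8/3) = (p - 2/3)/(p - 2)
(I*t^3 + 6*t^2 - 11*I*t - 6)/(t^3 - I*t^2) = I + 5/t - 6*I/t^2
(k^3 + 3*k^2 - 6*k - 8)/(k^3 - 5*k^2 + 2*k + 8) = (k + 4)/(k - 4)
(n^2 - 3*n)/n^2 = (n - 3)/n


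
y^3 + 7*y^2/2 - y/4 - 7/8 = (y - 1/2)*(y + 1/2)*(y + 7/2)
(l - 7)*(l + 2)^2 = l^3 - 3*l^2 - 24*l - 28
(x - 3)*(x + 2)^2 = x^3 + x^2 - 8*x - 12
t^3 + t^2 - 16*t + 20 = (t - 2)^2*(t + 5)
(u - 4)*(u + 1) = u^2 - 3*u - 4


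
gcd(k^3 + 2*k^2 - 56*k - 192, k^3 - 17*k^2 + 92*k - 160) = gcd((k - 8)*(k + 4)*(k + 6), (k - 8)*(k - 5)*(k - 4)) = k - 8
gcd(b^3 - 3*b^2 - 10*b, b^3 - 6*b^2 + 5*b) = b^2 - 5*b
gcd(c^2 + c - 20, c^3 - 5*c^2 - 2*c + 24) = c - 4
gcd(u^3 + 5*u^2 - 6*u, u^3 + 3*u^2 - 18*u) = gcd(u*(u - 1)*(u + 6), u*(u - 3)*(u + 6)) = u^2 + 6*u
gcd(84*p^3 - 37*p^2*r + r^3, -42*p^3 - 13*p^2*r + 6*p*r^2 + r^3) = 21*p^2 - 4*p*r - r^2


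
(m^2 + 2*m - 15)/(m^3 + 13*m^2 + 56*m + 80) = (m - 3)/(m^2 + 8*m + 16)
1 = 1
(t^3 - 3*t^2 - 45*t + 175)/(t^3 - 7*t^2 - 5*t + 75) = (t + 7)/(t + 3)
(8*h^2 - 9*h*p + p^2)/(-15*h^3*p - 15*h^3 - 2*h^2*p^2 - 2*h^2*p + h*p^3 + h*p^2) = (-8*h^2 + 9*h*p - p^2)/(h*(15*h^2*p + 15*h^2 + 2*h*p^2 + 2*h*p - p^3 - p^2))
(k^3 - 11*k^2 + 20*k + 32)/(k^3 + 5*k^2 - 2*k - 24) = (k^3 - 11*k^2 + 20*k + 32)/(k^3 + 5*k^2 - 2*k - 24)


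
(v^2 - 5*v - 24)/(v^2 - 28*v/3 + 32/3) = 3*(v + 3)/(3*v - 4)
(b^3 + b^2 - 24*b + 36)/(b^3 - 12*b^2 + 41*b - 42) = (b + 6)/(b - 7)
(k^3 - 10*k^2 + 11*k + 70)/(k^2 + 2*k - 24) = (k^3 - 10*k^2 + 11*k + 70)/(k^2 + 2*k - 24)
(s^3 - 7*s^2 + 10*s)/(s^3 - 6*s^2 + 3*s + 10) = s/(s + 1)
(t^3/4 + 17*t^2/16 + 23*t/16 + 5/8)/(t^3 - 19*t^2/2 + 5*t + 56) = (4*t^2 + 9*t + 5)/(8*(2*t^2 - 23*t + 56))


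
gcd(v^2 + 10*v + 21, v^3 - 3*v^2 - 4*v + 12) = 1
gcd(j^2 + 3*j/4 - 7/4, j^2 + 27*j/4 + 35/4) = j + 7/4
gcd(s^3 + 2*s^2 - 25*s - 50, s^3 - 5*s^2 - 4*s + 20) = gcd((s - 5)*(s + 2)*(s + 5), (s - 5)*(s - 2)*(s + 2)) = s^2 - 3*s - 10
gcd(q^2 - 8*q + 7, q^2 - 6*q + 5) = q - 1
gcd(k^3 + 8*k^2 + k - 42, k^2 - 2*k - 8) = 1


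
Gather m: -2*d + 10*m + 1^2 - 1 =-2*d + 10*m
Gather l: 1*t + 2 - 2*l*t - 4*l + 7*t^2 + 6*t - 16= l*(-2*t - 4) + 7*t^2 + 7*t - 14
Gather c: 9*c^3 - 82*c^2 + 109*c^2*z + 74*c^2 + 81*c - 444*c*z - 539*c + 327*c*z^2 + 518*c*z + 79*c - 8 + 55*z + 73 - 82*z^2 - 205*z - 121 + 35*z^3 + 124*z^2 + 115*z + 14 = 9*c^3 + c^2*(109*z - 8) + c*(327*z^2 + 74*z - 379) + 35*z^3 + 42*z^2 - 35*z - 42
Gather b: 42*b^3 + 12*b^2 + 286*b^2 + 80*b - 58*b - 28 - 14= 42*b^3 + 298*b^2 + 22*b - 42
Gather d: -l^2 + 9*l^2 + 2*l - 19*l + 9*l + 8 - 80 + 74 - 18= 8*l^2 - 8*l - 16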